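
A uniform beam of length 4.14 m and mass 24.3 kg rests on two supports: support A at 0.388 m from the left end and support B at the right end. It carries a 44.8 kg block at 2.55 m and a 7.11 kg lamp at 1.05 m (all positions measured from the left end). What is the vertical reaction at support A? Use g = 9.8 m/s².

R_A ≈ 375 N

Sum moments about support B (its reaction then has zero moment arm).
Beam weight: 24.3 × 9.8 = 238.1 N down at 2.07 m → arm 2.07 m, τ = 238.1 × 2.07 = 492.9 N·m counterclockwise.
Block: 44.8 × 9.8 = 439 N down at 2.55 m → arm 1.59 m, τ = 439 × 1.59 = 698 N·m counterclockwise.
Lamp: 7.11 × 9.8 = 69.68 N down at 1.05 m → arm 3.09 m, τ = 69.68 × 3.09 = 215.3 N·m counterclockwise.
Net load moment about support B = 1406 N·m counterclockwise.
Reaction R at support A is upward at 0.388 m, arm 3.752 m → moment R × 3.752 clockwise.
Setting net torque to zero: R × 3.752 = 1406 → R = 375 N.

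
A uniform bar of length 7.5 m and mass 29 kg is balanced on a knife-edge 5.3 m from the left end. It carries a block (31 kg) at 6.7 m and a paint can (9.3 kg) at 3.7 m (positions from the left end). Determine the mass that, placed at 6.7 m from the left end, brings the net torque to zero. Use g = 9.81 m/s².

m ≈ 11.7 kg

Take moments about the knife-edge (at 5.3 m from the left end).
Beam weight: 29 × 9.81 = 284.5 N down at 3.75 m → arm 1.55 m, τ = 284.5 × 1.55 = 441 N·m counterclockwise.
Block: 31 × 9.81 = 304.1 N down at 6.7 m → arm 1.4 m, τ = 304.1 × 1.4 = 425.7 N·m clockwise.
Paint can: 9.3 × 9.81 = 91.23 N down at 3.7 m → arm 1.6 m, τ = 91.23 × 1.6 = 146 N·m counterclockwise.
Net moment of known loads = 161.3 N·m counterclockwise.
An unknown mass m at 6.7 m has arm 1.4 m; its moment is m·g·1.4 clockwise.
For rotational equilibrium, m × 9.81 × 1.4 = 161.3, so m = 161.3 / (9.81 × 1.4) = 11.7 kg.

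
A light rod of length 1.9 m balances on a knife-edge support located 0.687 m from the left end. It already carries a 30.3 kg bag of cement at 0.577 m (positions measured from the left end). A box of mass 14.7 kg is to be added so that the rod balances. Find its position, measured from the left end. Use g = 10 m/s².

x ≈ 0.914 m from the left end

Taking torques about the knife-edge support (at 0.687 m from the left end):
Bag of cement: 30.3 × 10 = 303 N down at 0.577 m → arm 0.11 m, τ = 303 × 0.11 = 33.33 N·m counterclockwise.
Net moment of existing loads = 33.33 N·m counterclockwise.
The box weighs 14.7 × 10 = 147 N and must supply an equal clockwise moment, so its lever arm about the knife-edge support is 33.33 / 147 = 0.227 m.
That puts it at 0.687 + 0.227 = 0.914 m from the left end.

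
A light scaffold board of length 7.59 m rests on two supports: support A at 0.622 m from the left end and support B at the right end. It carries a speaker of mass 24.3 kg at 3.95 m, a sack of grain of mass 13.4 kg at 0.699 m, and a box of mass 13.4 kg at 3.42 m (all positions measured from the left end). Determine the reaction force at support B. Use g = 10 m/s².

R_B ≈ 171 N

Take moments about support A.
Speaker: 24.3 × 10 = 243 N down at 3.95 m → arm 3.328 m, τ = 243 × 3.328 = 808.7 N·m clockwise.
Sack of grain: 13.4 × 10 = 134 N down at 0.699 m → arm 0.077 m, τ = 134 × 0.077 = 10.32 N·m clockwise.
Box: 13.4 × 10 = 134 N down at 3.42 m → arm 2.798 m, τ = 134 × 2.798 = 374.9 N·m clockwise.
Net load moment about support A = 1194 N·m clockwise.
Reaction R at support B is upward at 7.59 m, arm 6.968 m → moment R × 6.968 counterclockwise.
Balancing moments: R × 6.968 = 1194, giving R = 171 N.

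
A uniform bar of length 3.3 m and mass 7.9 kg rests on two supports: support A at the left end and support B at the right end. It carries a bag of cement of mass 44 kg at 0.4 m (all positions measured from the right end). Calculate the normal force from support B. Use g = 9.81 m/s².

R_B ≈ 418 N

Choose support A as the axis so its reaction then has zero moment arm.
Beam weight: 7.9 × 9.81 = 77.5 N down at 1.65 m → arm 1.65 m, τ = 77.5 × 1.65 = 127.9 N·m clockwise.
Bag of cement: 44 × 9.81 = 431.6 N down at 0.4 m → arm 2.9 m, τ = 431.6 × 2.9 = 1252 N·m clockwise.
Net load moment about support A = 1380 N·m clockwise.
Reaction R at support B is upward at 0 m, arm 3.3 m → moment R × 3.3 counterclockwise.
Στ = 0 ⇒ R × 3.3 = 1380 ⇒ R = 418 N.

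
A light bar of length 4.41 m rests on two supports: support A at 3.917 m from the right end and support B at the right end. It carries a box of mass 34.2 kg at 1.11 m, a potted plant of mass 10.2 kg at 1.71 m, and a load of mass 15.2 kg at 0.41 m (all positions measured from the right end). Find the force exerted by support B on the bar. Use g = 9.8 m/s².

Take moments about support A.
Box: 34.2 × 9.8 = 335.2 N down at 1.11 m → arm 2.807 m, τ = 335.2 × 2.807 = 940.9 N·m clockwise.
Potted plant: 10.2 × 9.8 = 99.96 N down at 1.71 m → arm 2.207 m, τ = 99.96 × 2.207 = 220.6 N·m clockwise.
Load: 15.2 × 9.8 = 149 N down at 0.41 m → arm 3.507 m, τ = 149 × 3.507 = 522.5 N·m clockwise.
Net load moment about support A = 1684 N·m clockwise.
Reaction R at support B is upward at 0 m, arm 3.917 m → moment R × 3.917 counterclockwise.
For rotational equilibrium, R × 3.917 = 1684, so R = 430 N.

R_B ≈ 430 N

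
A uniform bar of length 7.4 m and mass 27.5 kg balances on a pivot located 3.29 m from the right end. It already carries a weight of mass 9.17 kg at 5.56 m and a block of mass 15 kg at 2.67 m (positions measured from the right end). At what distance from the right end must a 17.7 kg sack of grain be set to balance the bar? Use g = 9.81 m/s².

Taking torques about the pivot (at 3.29 m from the right end):
Beam weight: 27.5 × 9.81 = 269.8 N down at 3.7 m → arm 0.41 m, τ = 269.8 × 0.41 = 110.6 N·m counterclockwise.
Weight: 9.17 × 9.81 = 89.96 N down at 5.56 m → arm 2.27 m, τ = 89.96 × 2.27 = 204.2 N·m counterclockwise.
Block: 15 × 9.81 = 147.2 N down at 2.67 m → arm 0.62 m, τ = 147.2 × 0.62 = 91.26 N·m clockwise.
Net moment of existing loads = 223.5 N·m counterclockwise.
The sack of grain weighs 17.7 × 9.81 = 173.6 N and must supply an equal clockwise moment, so its lever arm about the pivot is 223.5 / 173.6 = 1.29 m.
That puts it at 3.29 − 1.29 = 2 m from the right end.

x ≈ 2 m from the right end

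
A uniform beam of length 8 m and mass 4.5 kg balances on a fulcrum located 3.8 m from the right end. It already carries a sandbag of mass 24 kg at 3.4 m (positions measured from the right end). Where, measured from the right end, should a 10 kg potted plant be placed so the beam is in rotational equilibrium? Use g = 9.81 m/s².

x ≈ 4.67 m from the right end

Taking torques about the fulcrum (at 3.8 m from the right end):
Beam weight: 4.5 × 9.81 = 44.15 N down at 4 m → arm 0.2 m, τ = 44.15 × 0.2 = 8.83 N·m counterclockwise.
Sandbag: 24 × 9.81 = 235.4 N down at 3.4 m → arm 0.4 m, τ = 235.4 × 0.4 = 94.16 N·m clockwise.
Net moment of existing loads = 85.33 N·m clockwise.
The potted plant weighs 10 × 9.81 = 98.1 N and must supply an equal counterclockwise moment, so its lever arm about the fulcrum is 85.33 / 98.1 = 0.87 m.
That puts it at 3.8 + 0.87 = 4.67 m from the right end.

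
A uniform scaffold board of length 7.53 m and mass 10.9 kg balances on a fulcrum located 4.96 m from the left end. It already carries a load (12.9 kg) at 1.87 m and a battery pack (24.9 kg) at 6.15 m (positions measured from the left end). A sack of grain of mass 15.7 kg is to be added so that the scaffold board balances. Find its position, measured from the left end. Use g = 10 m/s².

x ≈ 6.44 m from the left end

Choose the fulcrum (at 4.96 m from the left end) as the axis so the support reaction has zero arm there.
Beam weight: 10.9 × 10 = 109 N down at 3.765 m → arm 1.195 m, τ = 109 × 1.195 = 130.3 N·m counterclockwise.
Load: 12.9 × 10 = 129 N down at 1.87 m → arm 3.09 m, τ = 129 × 3.09 = 398.6 N·m counterclockwise.
Battery pack: 24.9 × 10 = 249 N down at 6.15 m → arm 1.19 m, τ = 249 × 1.19 = 296.3 N·m clockwise.
Net moment of existing loads = 232.6 N·m counterclockwise.
The sack of grain weighs 15.7 × 10 = 157 N and must supply an equal clockwise moment, so its lever arm about the fulcrum is 232.6 / 157 = 1.48 m.
That puts it at 4.96 + 1.48 = 6.44 m from the left end.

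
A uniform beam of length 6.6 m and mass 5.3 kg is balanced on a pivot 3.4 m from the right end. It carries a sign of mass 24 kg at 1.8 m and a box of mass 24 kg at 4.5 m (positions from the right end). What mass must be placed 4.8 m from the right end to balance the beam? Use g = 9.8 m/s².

Taking torques about the pivot (at 3.4 m from the right end):
Beam weight: 5.3 × 9.8 = 51.94 N down at 3.3 m → arm 0.1 m, τ = 51.94 × 0.1 = 5.194 N·m clockwise.
Sign: 24 × 9.8 = 235.2 N down at 1.8 m → arm 1.6 m, τ = 235.2 × 1.6 = 376.3 N·m clockwise.
Box: 24 × 9.8 = 235.2 N down at 4.5 m → arm 1.1 m, τ = 235.2 × 1.1 = 258.7 N·m counterclockwise.
Net moment of known loads = 122.8 N·m clockwise.
An unknown mass m at 4.8 m has arm 1.4 m; its moment is m·g·1.4 counterclockwise.
Setting net torque to zero: m × 9.8 × 1.4 = 122.8 → m = 122.8 / (9.8 × 1.4) = 8.95 kg.

m ≈ 8.95 kg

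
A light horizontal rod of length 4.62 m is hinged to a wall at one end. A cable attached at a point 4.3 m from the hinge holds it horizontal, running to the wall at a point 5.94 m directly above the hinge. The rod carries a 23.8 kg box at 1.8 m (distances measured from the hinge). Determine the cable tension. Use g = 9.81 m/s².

T ≈ 121 N

Taking torques about the hinge:
Box: 23.8 × 9.81 = 233.5 N down at 1.8 m → arm 1.8 m, τ = 233.5 × 1.8 = 420.3 N·m clockwise.
Total clockwise load moment = 420.3 N·m.
The cable tension T acts at 4.3 m; only its component perpendicular to the rod, T sinθ, produces torque. sinθ = h/√(h²+d²) = 5.94/√(5.94²+4.3²) = 0.81.
For rotational equilibrium, T × 4.3 × 0.81 = 420.3, so T = 420.3 / 3.483 = 121 N.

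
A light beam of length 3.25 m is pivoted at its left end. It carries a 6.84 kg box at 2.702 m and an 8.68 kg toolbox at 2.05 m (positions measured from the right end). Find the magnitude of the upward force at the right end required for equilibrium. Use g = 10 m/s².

F ≈ 43.6 N

Taking torques about the left end:
Box: 6.84 × 10 = 68.4 N down at 2.702 m → arm 0.548 m, τ = 68.4 × 0.548 = 37.48 N·m clockwise.
Toolbox: 8.68 × 10 = 86.8 N down at 2.05 m → arm 1.2 m, τ = 86.8 × 1.2 = 104.2 N·m clockwise.
Net moment of the loads = 141.7 N·m clockwise.
The upward force F acts at the right end, arm 3.25 m, giving F × 3.25 counterclockwise.
For rotational equilibrium, F × 3.25 = 141.7, so F = 141.7 / 3.25 = 43.6 N.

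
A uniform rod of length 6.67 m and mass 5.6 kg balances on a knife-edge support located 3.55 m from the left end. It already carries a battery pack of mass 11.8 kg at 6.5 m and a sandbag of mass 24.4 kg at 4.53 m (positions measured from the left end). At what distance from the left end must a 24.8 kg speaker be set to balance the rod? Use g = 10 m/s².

Taking torques about the knife-edge support (at 3.55 m from the left end):
Beam weight: 5.6 × 10 = 56 N down at 3.335 m → arm 0.215 m, τ = 56 × 0.215 = 12.04 N·m counterclockwise.
Battery pack: 11.8 × 10 = 118 N down at 6.5 m → arm 2.95 m, τ = 118 × 2.95 = 348.1 N·m clockwise.
Sandbag: 24.4 × 10 = 244 N down at 4.53 m → arm 0.98 m, τ = 244 × 0.98 = 239.1 N·m clockwise.
Net moment of existing loads = 575.2 N·m clockwise.
The speaker weighs 24.8 × 10 = 248 N and must supply an equal counterclockwise moment, so its lever arm about the knife-edge support is 575.2 / 248 = 2.32 m.
That puts it at 3.55 − 2.32 = 1.23 m from the left end.

x ≈ 1.23 m from the left end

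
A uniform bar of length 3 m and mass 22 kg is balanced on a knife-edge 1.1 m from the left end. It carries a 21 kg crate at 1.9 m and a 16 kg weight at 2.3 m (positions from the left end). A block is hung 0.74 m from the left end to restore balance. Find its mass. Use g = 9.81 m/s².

About the knife-edge (at 1.1 m from the left end):
Beam weight: 22 × 9.81 = 215.8 N down at 1.5 m → arm 0.4 m, τ = 215.8 × 0.4 = 86.32 N·m clockwise.
Crate: 21 × 9.81 = 206 N down at 1.9 m → arm 0.8 m, τ = 206 × 0.8 = 164.8 N·m clockwise.
Weight: 16 × 9.81 = 157 N down at 2.3 m → arm 1.2 m, τ = 157 × 1.2 = 188.4 N·m clockwise.
Net moment of known loads = 439.5 N·m clockwise.
An unknown mass m at 0.74 m has arm 0.36 m; its moment is m·g·0.36 counterclockwise.
Στ = 0 ⇒ m × 9.81 × 0.36 = 439.5 ⇒ m = 439.5 / (9.81 × 0.36) = 124 kg.

m ≈ 124 kg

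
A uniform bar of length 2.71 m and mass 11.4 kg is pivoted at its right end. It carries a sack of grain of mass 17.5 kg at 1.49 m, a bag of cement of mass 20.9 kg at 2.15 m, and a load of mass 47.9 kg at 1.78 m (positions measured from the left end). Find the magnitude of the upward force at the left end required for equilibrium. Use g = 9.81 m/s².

F ≈ 337 N

Choose the right end as the axis so the unknown pivot reaction has zero arm there.
Beam weight: 11.4 × 9.81 = 111.8 N down at 1.355 m → arm 1.355 m, τ = 111.8 × 1.355 = 151.5 N·m counterclockwise.
Sack of grain: 17.5 × 9.81 = 171.7 N down at 1.49 m → arm 1.22 m, τ = 171.7 × 1.22 = 209.5 N·m counterclockwise.
Bag of cement: 20.9 × 9.81 = 205 N down at 2.15 m → arm 0.56 m, τ = 205 × 0.56 = 114.8 N·m counterclockwise.
Load: 47.9 × 9.81 = 469.9 N down at 1.78 m → arm 0.93 m, τ = 469.9 × 0.93 = 437 N·m counterclockwise.
Net moment of the loads = 912.8 N·m counterclockwise.
The upward force F acts at the left end, arm 2.71 m, giving F × 2.71 clockwise.
Στ = 0 ⇒ F × 2.71 = 912.8 ⇒ F = 912.8 / 2.71 = 337 N.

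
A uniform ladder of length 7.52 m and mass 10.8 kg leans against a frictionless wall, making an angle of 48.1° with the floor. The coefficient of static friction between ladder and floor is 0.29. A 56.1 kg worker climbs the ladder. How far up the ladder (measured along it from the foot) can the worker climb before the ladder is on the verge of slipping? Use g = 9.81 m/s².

d ≈ 2.17 m

Sum moments about the foot of the ladder (the floor normal and friction both act there and drop out).
Ladder weight 10.8×9.81 = 105.9 N acts at 3.76 m along the ladder; its horizontal arm is 3.76·cos48.1° = 2.511 m → τ = 265.9 N·m clockwise.
Worker weight 56.1×9.81 = 550.3 N at distance d → arm d·cos48.1° → τ = 550.3·d·0.6678 clockwise.
Wall normal N at the top has arm L sinθ = 5.597 m counterclockwise, so Στ = 0 gives N·5.597 = 265.9 + 367.5·d.
ΣFy = 0 ⇒ N_floor = 656.2 N, so the maximum friction is μ_s·N_floor = 0.29×656.2 = 190.3 N. ΣFx = 0 ⇒ N_wall = f, so at the slipping point N = 190.3 N.
Substituting: 190.3×5.597 = 265.9 + 367.5·d ⇒ d = (1065 − 265.9) / 367.5 = 2.17 m.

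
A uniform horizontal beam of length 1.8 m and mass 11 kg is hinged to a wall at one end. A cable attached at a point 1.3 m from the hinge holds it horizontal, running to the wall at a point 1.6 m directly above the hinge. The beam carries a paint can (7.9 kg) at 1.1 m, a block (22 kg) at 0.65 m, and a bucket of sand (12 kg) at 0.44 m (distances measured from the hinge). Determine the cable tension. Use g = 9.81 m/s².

Take moments about the hinge.
Beam weight: 11 × 9.81 = 107.9 N down at 0.9 m → arm 0.9 m, τ = 107.9 × 0.9 = 97.11 N·m clockwise.
Paint can: 7.9 × 9.81 = 77.5 N down at 1.1 m → arm 1.1 m, τ = 77.5 × 1.1 = 85.25 N·m clockwise.
Block: 22 × 9.81 = 215.8 N down at 0.65 m → arm 0.65 m, τ = 215.8 × 0.65 = 140.3 N·m clockwise.
Bucket of sand: 12 × 9.81 = 117.7 N down at 0.44 m → arm 0.44 m, τ = 117.7 × 0.44 = 51.79 N·m clockwise.
Total clockwise load moment = 374.5 N·m.
The cable tension T acts at 1.3 m; only its component perpendicular to the beam, T sinθ, produces torque. sinθ = h/√(h²+d²) = 1.6/√(1.6²+1.3²) = 0.7761.
Στ = 0 ⇒ T × 1.3 × 0.7761 = 374.5 ⇒ T = 374.5 / 1.009 = 371 N.

T ≈ 371 N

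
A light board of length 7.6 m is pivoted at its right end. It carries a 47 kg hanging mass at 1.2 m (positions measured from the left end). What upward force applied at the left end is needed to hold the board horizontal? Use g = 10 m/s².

F ≈ 396 N

Take moments about the right end.
Hanging mass: 47 × 10 = 470 N down at 1.2 m → arm 6.4 m, τ = 470 × 6.4 = 3008 N·m counterclockwise.
Net moment of the loads = 3008 N·m counterclockwise.
The upward force F acts at the left end, arm 7.6 m, giving F × 7.6 clockwise.
For rotational equilibrium, F × 7.6 = 3008, so F = 3008 / 7.6 = 396 N.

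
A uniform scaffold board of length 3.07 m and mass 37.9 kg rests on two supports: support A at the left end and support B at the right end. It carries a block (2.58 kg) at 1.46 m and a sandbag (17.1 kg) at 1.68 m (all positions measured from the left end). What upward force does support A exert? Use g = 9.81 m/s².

Take moments about support B.
Beam weight: 37.9 × 9.81 = 371.8 N down at 1.535 m → arm 1.535 m, τ = 371.8 × 1.535 = 570.7 N·m counterclockwise.
Block: 2.58 × 9.81 = 25.31 N down at 1.46 m → arm 1.61 m, τ = 25.31 × 1.61 = 40.75 N·m counterclockwise.
Sandbag: 17.1 × 9.81 = 167.8 N down at 1.68 m → arm 1.39 m, τ = 167.8 × 1.39 = 233.2 N·m counterclockwise.
Net load moment about support B = 844.7 N·m counterclockwise.
Reaction R at support A is upward at 0 m, arm 3.07 m → moment R × 3.07 clockwise.
Στ = 0 ⇒ R × 3.07 = 844.7 ⇒ R = 275 N.

R_A ≈ 275 N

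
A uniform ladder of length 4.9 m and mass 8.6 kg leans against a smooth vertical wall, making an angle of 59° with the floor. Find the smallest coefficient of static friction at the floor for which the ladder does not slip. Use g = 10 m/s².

Choose the foot of the ladder as the axis so the floor normal and friction both act there and drop out.
Ladder weight 8.6×10 = 86 N acts at 2.45 m along the ladder; its horizontal arm is 2.45·cos59° = 1.262 m → τ = 108.5 N·m clockwise.
Wall normal N acts horizontally at the top; its moment arm is the height L sinθ = 4.9·sin59° = 4.2 m, counterclockwise.
Balancing moments: N × 4.2 = 108.5, giving N = 25.83 N.
ΣFx = 0 ⇒ f = N_wall = 25.83 N. ΣFy = 0 ⇒ N_floor = 86 N.
μ_min = f / N_floor = 25.83 / 86 = 0.3.

μ_min ≈ 0.3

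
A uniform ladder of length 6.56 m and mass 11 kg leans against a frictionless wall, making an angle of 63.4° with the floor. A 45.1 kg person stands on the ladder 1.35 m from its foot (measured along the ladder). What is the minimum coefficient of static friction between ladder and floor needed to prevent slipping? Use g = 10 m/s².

Taking torques about the foot of the ladder:
Ladder weight 11×10 = 110 N acts at 3.28 m along the ladder; its horizontal arm is 3.28·cos63.4° = 1.469 m → τ = 161.6 N·m clockwise.
Person: 45.1×10 = 451 N at 1.35 m → arm 0.6045 m → τ = 272.6 N·m clockwise.
Wall normal N acts horizontally at the top; its moment arm is the height L sinθ = 6.56·sin63.4° = 5.866 m, counterclockwise.
Στ = 0 ⇒ N × 5.866 = 434.2 ⇒ N = 74.02 N.
ΣFx = 0 ⇒ f = N_wall = 74.02 N. ΣFy = 0 ⇒ N_floor = 561 N.
μ_min = f / N_floor = 74.02 / 561 = 0.132.

μ_min ≈ 0.132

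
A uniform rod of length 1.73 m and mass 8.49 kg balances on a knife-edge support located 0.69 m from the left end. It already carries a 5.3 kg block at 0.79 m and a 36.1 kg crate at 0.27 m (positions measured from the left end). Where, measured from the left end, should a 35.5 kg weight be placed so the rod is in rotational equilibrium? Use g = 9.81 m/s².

Sum moments about the knife-edge support (at 0.69 m from the left end) (the support reaction has zero arm there).
Beam weight: 8.49 × 9.81 = 83.29 N down at 0.865 m → arm 0.175 m, τ = 83.29 × 0.175 = 14.58 N·m clockwise.
Block: 5.3 × 9.81 = 51.99 N down at 0.79 m → arm 0.1 m, τ = 51.99 × 0.1 = 5.199 N·m clockwise.
Crate: 36.1 × 9.81 = 354.1 N down at 0.27 m → arm 0.42 m, τ = 354.1 × 0.42 = 148.7 N·m counterclockwise.
Net moment of existing loads = 128.9 N·m counterclockwise.
The weight weighs 35.5 × 9.81 = 348.3 N and must supply an equal clockwise moment, so its lever arm about the knife-edge support is 128.9 / 348.3 = 0.37 m.
That puts it at 0.69 + 0.37 = 1.06 m from the left end.

x ≈ 1.06 m from the left end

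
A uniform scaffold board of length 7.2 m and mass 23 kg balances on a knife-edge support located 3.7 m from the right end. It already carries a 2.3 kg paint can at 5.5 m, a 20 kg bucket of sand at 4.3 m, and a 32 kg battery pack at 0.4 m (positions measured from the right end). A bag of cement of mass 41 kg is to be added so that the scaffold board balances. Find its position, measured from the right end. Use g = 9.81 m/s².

Taking torques about the knife-edge support (at 3.7 m from the right end):
Beam weight: 23 × 9.81 = 225.6 N down at 3.6 m → arm 0.1 m, τ = 225.6 × 0.1 = 22.56 N·m clockwise.
Paint can: 2.3 × 9.81 = 22.56 N down at 5.5 m → arm 1.8 m, τ = 22.56 × 1.8 = 40.61 N·m counterclockwise.
Bucket of sand: 20 × 9.81 = 196.2 N down at 4.3 m → arm 0.6 m, τ = 196.2 × 0.6 = 117.7 N·m counterclockwise.
Battery pack: 32 × 9.81 = 313.9 N down at 0.4 m → arm 3.3 m, τ = 313.9 × 3.3 = 1036 N·m clockwise.
Net moment of existing loads = 900.2 N·m clockwise.
The bag of cement weighs 41 × 9.81 = 402.2 N and must supply an equal counterclockwise moment, so its lever arm about the knife-edge support is 900.2 / 402.2 = 2.24 m.
That puts it at 3.7 + 2.24 = 5.94 m from the right end.

x ≈ 5.94 m from the right end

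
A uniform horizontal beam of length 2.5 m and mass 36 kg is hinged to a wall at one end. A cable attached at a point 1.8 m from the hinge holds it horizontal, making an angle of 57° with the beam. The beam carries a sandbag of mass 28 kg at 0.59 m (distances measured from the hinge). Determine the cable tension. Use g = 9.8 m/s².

T ≈ 399 N

Take moments about the hinge.
Beam weight: 36 × 9.8 = 352.8 N down at 1.25 m → arm 1.25 m, τ = 352.8 × 1.25 = 441 N·m clockwise.
Sandbag: 28 × 9.8 = 274.4 N down at 0.59 m → arm 0.59 m, τ = 274.4 × 0.59 = 161.9 N·m clockwise.
Total clockwise load moment = 602.9 N·m.
The cable tension T acts at 1.8 m; only its component perpendicular to the beam, T sinθ, produces torque. sin 57° = 0.8387.
Balancing moments: T × 1.8 × 0.8387 = 602.9, giving T = 602.9 / 1.51 = 399 N.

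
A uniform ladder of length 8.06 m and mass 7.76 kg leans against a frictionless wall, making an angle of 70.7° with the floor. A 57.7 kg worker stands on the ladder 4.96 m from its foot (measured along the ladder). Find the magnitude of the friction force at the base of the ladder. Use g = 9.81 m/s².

f ≈ 135 N

Choose the foot of the ladder as the axis so the floor normal and friction both act there and drop out.
Ladder weight 7.76×9.81 = 76.13 N acts at 4.03 m along the ladder; its horizontal arm is 4.03·cos70.7° = 1.332 m → τ = 101.4 N·m clockwise.
Worker: 57.7×9.81 = 566 N at 4.96 m → arm 1.639 m → τ = 927.7 N·m clockwise.
Wall normal N acts horizontally at the top; its moment arm is the height L sinθ = 8.06·sin70.7° = 7.607 m, counterclockwise.
Setting net torque to zero: N × 7.607 = 1029 → N = 135 N.
ΣFx = 0: friction at the foot balances the wall's push, so f = N_wall = 135 N.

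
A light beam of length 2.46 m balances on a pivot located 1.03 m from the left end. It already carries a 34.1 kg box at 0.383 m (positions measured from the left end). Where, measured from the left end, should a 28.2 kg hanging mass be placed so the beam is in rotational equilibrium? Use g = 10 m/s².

x ≈ 1.81 m from the left end

Choose the pivot (at 1.03 m from the left end) as the axis so the support reaction has zero arm there.
Box: 34.1 × 10 = 341 N down at 0.383 m → arm 0.647 m, τ = 341 × 0.647 = 220.6 N·m counterclockwise.
Net moment of existing loads = 220.6 N·m counterclockwise.
The hanging mass weighs 28.2 × 10 = 282 N and must supply an equal clockwise moment, so its lever arm about the pivot is 220.6 / 282 = 0.782 m.
That puts it at 1.03 + 0.782 = 1.81 m from the left end.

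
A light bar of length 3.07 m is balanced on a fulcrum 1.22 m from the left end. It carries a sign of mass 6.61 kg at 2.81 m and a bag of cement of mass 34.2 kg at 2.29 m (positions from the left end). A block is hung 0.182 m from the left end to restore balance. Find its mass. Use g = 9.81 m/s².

Choose the fulcrum (at 1.22 m from the left end) as the axis so the support reaction has zero arm there.
Sign: 6.61 × 9.81 = 64.84 N down at 2.81 m → arm 1.59 m, τ = 64.84 × 1.59 = 103.1 N·m clockwise.
Bag of cement: 34.2 × 9.81 = 335.5 N down at 2.29 m → arm 1.07 m, τ = 335.5 × 1.07 = 359 N·m clockwise.
Net moment of known loads = 462.1 N·m clockwise.
An unknown mass m at 0.182 m has arm 1.038 m; its moment is m·g·1.038 counterclockwise.
Στ = 0 ⇒ m × 9.81 × 1.038 = 462.1 ⇒ m = 462.1 / (9.81 × 1.038) = 45.4 kg.

m ≈ 45.4 kg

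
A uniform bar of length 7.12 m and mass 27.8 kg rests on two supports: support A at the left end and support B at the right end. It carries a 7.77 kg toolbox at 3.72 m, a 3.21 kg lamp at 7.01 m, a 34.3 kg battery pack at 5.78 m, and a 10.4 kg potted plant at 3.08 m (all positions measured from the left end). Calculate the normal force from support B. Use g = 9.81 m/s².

R_B ≈ 524 N

Taking torques about support A:
Beam weight: 27.8 × 9.81 = 272.7 N down at 3.56 m → arm 3.56 m, τ = 272.7 × 3.56 = 970.8 N·m clockwise.
Toolbox: 7.77 × 9.81 = 76.22 N down at 3.72 m → arm 3.72 m, τ = 76.22 × 3.72 = 283.5 N·m clockwise.
Lamp: 3.21 × 9.81 = 31.49 N down at 7.01 m → arm 7.01 m, τ = 31.49 × 7.01 = 220.7 N·m clockwise.
Battery pack: 34.3 × 9.81 = 336.5 N down at 5.78 m → arm 5.78 m, τ = 336.5 × 5.78 = 1945 N·m clockwise.
Potted plant: 10.4 × 9.81 = 102 N down at 3.08 m → arm 3.08 m, τ = 102 × 3.08 = 314.2 N·m clockwise.
Net load moment about support A = 3734 N·m clockwise.
Reaction R at support B is upward at 7.12 m, arm 7.12 m → moment R × 7.12 counterclockwise.
Setting net torque to zero: R × 7.12 = 3734 → R = 524 N.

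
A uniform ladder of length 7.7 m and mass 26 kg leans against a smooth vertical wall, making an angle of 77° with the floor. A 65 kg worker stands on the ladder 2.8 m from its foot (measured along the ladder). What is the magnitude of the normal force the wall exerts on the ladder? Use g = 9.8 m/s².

N_wall ≈ 82.9 N

About the foot of the ladder:
Ladder weight 26×9.8 = 254.8 N acts at 3.85 m along the ladder; its horizontal arm is 3.85·cos77° = 0.8661 m → τ = 220.7 N·m clockwise.
Worker: 65×9.8 = 637 N at 2.8 m → arm 0.6299 m → τ = 401.2 N·m clockwise.
Wall normal N acts horizontally at the top; its moment arm is the height L sinθ = 7.7·sin77° = 7.503 m, counterclockwise.
Setting net torque to zero: N × 7.503 = 621.9 → N = 82.9 N.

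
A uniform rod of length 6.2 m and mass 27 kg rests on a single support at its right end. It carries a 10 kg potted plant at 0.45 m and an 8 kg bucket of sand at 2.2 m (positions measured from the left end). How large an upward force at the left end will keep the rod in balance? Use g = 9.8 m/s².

Choose the right end as the axis so the unknown pivot reaction has zero arm there.
Beam weight: 27 × 9.8 = 264.6 N down at 3.1 m → arm 3.1 m, τ = 264.6 × 3.1 = 820.3 N·m counterclockwise.
Potted plant: 10 × 9.8 = 98 N down at 0.45 m → arm 5.75 m, τ = 98 × 5.75 = 563.5 N·m counterclockwise.
Bucket of sand: 8 × 9.8 = 78.4 N down at 2.2 m → arm 4 m, τ = 78.4 × 4 = 313.6 N·m counterclockwise.
Net moment of the loads = 1697 N·m counterclockwise.
The upward force F acts at the left end, arm 6.2 m, giving F × 6.2 clockwise.
Setting net torque to zero: F × 6.2 = 1697 → F = 1697 / 6.2 = 274 N.

F ≈ 274 N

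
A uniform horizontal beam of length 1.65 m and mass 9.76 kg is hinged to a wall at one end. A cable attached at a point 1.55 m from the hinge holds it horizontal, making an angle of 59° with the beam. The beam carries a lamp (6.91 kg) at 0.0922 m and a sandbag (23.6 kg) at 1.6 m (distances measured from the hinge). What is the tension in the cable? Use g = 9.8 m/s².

Sum moments about the hinge (the unknown hinge reaction has zero arm there).
Beam weight: 9.76 × 9.8 = 95.65 N down at 0.825 m → arm 0.825 m, τ = 95.65 × 0.825 = 78.91 N·m clockwise.
Lamp: 6.91 × 9.8 = 67.72 N down at 0.0922 m → arm 0.0922 m, τ = 67.72 × 0.0922 = 6.244 N·m clockwise.
Sandbag: 23.6 × 9.8 = 231.3 N down at 1.6 m → arm 1.6 m, τ = 231.3 × 1.6 = 370.1 N·m clockwise.
Total clockwise load moment = 455.3 N·m.
The cable tension T acts at 1.55 m; only its component perpendicular to the beam, T sinθ, produces torque. sin 59° = 0.8572.
Balancing moments: T × 1.55 × 0.8572 = 455.3, giving T = 455.3 / 1.329 = 343 N.

T ≈ 343 N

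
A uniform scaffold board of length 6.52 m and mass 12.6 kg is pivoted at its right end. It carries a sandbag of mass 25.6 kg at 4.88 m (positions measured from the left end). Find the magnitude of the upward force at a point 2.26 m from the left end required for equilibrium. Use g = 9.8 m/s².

F ≈ 191 N

Sum moments about the right end (the unknown pivot reaction has zero arm there).
Beam weight: 12.6 × 9.8 = 123.5 N down at 3.26 m → arm 3.26 m, τ = 123.5 × 3.26 = 402.6 N·m counterclockwise.
Sandbag: 25.6 × 9.8 = 250.9 N down at 4.88 m → arm 1.64 m, τ = 250.9 × 1.64 = 411.5 N·m counterclockwise.
Net moment of the loads = 814.1 N·m counterclockwise.
The upward force F acts at a point 2.26 m from the left end, arm 4.26 m, giving F × 4.26 clockwise.
For rotational equilibrium, F × 4.26 = 814.1, so F = 814.1 / 4.26 = 191 N.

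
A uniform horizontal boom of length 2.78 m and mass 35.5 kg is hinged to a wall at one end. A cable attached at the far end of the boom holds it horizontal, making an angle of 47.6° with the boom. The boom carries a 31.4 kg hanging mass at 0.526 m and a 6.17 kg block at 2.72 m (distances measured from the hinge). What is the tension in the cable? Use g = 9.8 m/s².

T ≈ 395 N

Take moments about the hinge.
Beam weight: 35.5 × 9.8 = 347.9 N down at 1.39 m → arm 1.39 m, τ = 347.9 × 1.39 = 483.6 N·m clockwise.
Hanging mass: 31.4 × 9.8 = 307.7 N down at 0.526 m → arm 0.526 m, τ = 307.7 × 0.526 = 161.9 N·m clockwise.
Block: 6.17 × 9.8 = 60.47 N down at 2.72 m → arm 2.72 m, τ = 60.47 × 2.72 = 164.5 N·m clockwise.
Total clockwise load moment = 810 N·m.
The cable tension T acts at 2.78 m; only its component perpendicular to the boom, T sinθ, produces torque. sin 47.6° = 0.7385.
Στ = 0 ⇒ T × 2.78 × 0.7385 = 810 ⇒ T = 810 / 2.053 = 395 N.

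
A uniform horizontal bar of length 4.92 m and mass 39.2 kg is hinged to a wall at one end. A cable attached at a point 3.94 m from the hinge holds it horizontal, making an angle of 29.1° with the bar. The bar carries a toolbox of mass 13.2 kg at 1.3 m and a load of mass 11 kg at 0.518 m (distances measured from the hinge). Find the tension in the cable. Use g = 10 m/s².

Choose the hinge as the axis so the unknown hinge reaction has zero arm there.
Beam weight: 39.2 × 10 = 392 N down at 2.46 m → arm 2.46 m, τ = 392 × 2.46 = 964.3 N·m clockwise.
Toolbox: 13.2 × 10 = 132 N down at 1.3 m → arm 1.3 m, τ = 132 × 1.3 = 171.6 N·m clockwise.
Load: 11 × 10 = 110 N down at 0.518 m → arm 0.518 m, τ = 110 × 0.518 = 56.98 N·m clockwise.
Total clockwise load moment = 1193 N·m.
The cable tension T acts at 3.94 m; only its component perpendicular to the bar, T sinθ, produces torque. sin 29.1° = 0.4863.
Balancing moments: T × 3.94 × 0.4863 = 1193, giving T = 1193 / 1.916 = 623 N.

T ≈ 623 N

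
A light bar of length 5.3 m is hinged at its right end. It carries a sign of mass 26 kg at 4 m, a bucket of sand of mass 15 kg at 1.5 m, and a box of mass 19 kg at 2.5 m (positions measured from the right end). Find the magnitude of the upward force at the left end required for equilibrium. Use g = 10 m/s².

F ≈ 328 N

Take moments about the right end.
Sign: 26 × 10 = 260 N down at 4 m → arm 4 m, τ = 260 × 4 = 1040 N·m counterclockwise.
Bucket of sand: 15 × 10 = 150 N down at 1.5 m → arm 1.5 m, τ = 150 × 1.5 = 225 N·m counterclockwise.
Box: 19 × 10 = 190 N down at 2.5 m → arm 2.5 m, τ = 190 × 2.5 = 475 N·m counterclockwise.
Net moment of the loads = 1740 N·m counterclockwise.
The upward force F acts at the left end, arm 5.3 m, giving F × 5.3 clockwise.
Balancing moments: F × 5.3 = 1740, giving F = 1740 / 5.3 = 328 N.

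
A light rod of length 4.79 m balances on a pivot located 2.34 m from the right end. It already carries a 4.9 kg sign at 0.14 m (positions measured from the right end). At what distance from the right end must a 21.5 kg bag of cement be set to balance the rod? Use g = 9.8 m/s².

x ≈ 2.84 m from the right end

Take moments about the pivot (at 2.34 m from the right end).
Sign: 4.9 × 9.8 = 48.02 N down at 0.14 m → arm 2.2 m, τ = 48.02 × 2.2 = 105.6 N·m clockwise.
Net moment of existing loads = 105.6 N·m clockwise.
The bag of cement weighs 21.5 × 9.8 = 210.7 N and must supply an equal counterclockwise moment, so its lever arm about the pivot is 105.6 / 210.7 = 0.501 m.
That puts it at 2.34 + 0.501 = 2.84 m from the right end.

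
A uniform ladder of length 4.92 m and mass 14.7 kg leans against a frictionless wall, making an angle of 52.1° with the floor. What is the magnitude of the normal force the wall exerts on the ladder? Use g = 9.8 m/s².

Choose the foot of the ladder as the axis so the floor normal and friction both act there and drop out.
Ladder weight 14.7×9.8 = 144.1 N acts at 2.46 m along the ladder; its horizontal arm is 2.46·cos52.1° = 1.511 m → τ = 217.7 N·m clockwise.
Wall normal N acts horizontally at the top; its moment arm is the height L sinθ = 4.92·sin52.1° = 3.882 m, counterclockwise.
Balancing moments: N × 3.882 = 217.7, giving N = 56.1 N.

N_wall ≈ 56.1 N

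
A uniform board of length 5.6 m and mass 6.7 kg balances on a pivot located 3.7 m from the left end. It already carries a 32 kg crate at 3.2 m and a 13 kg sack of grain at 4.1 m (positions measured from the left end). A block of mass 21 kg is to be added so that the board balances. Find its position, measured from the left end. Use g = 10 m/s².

x ≈ 4.5 m from the left end

About the pivot (at 3.7 m from the left end):
Beam weight: 6.7 × 10 = 67 N down at 2.8 m → arm 0.9 m, τ = 67 × 0.9 = 60.3 N·m counterclockwise.
Crate: 32 × 10 = 320 N down at 3.2 m → arm 0.5 m, τ = 320 × 0.5 = 160 N·m counterclockwise.
Sack of grain: 13 × 10 = 130 N down at 4.1 m → arm 0.4 m, τ = 130 × 0.4 = 52 N·m clockwise.
Net moment of existing loads = 168.3 N·m counterclockwise.
The block weighs 21 × 10 = 210 N and must supply an equal clockwise moment, so its lever arm about the pivot is 168.3 / 210 = 0.801 m.
That puts it at 3.7 + 0.801 = 4.5 m from the left end.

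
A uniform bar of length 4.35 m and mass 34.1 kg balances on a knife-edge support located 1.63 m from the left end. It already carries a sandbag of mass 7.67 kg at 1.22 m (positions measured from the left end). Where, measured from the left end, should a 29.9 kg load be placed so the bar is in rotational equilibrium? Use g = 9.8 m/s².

x ≈ 1.11 m from the left end

About the knife-edge support (at 1.63 m from the left end):
Beam weight: 34.1 × 9.8 = 334.2 N down at 2.175 m → arm 0.545 m, τ = 334.2 × 0.545 = 182.1 N·m clockwise.
Sandbag: 7.67 × 9.8 = 75.17 N down at 1.22 m → arm 0.41 m, τ = 75.17 × 0.41 = 30.82 N·m counterclockwise.
Net moment of existing loads = 151.3 N·m clockwise.
The load weighs 29.9 × 9.8 = 293 N and must supply an equal counterclockwise moment, so its lever arm about the knife-edge support is 151.3 / 293 = 0.516 m.
That puts it at 1.63 − 0.516 = 1.11 m from the left end.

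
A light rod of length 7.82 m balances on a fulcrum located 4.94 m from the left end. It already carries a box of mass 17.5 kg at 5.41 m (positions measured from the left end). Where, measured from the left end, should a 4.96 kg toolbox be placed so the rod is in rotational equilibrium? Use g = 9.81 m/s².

About the fulcrum (at 4.94 m from the left end):
Box: 17.5 × 9.81 = 171.7 N down at 5.41 m → arm 0.47 m, τ = 171.7 × 0.47 = 80.7 N·m clockwise.
Net moment of existing loads = 80.7 N·m clockwise.
The toolbox weighs 4.96 × 9.81 = 48.66 N and must supply an equal counterclockwise moment, so its lever arm about the fulcrum is 80.7 / 48.66 = 1.66 m.
That puts it at 4.94 − 1.66 = 3.28 m from the left end.

x ≈ 3.28 m from the left end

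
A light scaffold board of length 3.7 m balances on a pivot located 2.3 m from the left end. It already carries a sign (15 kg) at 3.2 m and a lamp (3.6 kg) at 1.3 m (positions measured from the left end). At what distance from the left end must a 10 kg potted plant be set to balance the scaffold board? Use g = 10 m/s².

x ≈ 1.31 m from the left end

Taking torques about the pivot (at 2.3 m from the left end):
Sign: 15 × 10 = 150 N down at 3.2 m → arm 0.9 m, τ = 150 × 0.9 = 135 N·m clockwise.
Lamp: 3.6 × 10 = 36 N down at 1.3 m → arm 1 m, τ = 36 × 1 = 36 N·m counterclockwise.
Net moment of existing loads = 99 N·m clockwise.
The potted plant weighs 10 × 10 = 100 N and must supply an equal counterclockwise moment, so its lever arm about the pivot is 99 / 100 = 0.99 m.
That puts it at 2.3 − 0.99 = 1.31 m from the left end.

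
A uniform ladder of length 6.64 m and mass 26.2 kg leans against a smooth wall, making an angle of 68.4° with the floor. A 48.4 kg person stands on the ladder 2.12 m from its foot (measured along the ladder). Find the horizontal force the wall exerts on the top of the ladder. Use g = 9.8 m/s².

Taking torques about the foot of the ladder:
Ladder weight 26.2×9.8 = 256.8 N acts at 3.32 m along the ladder; its horizontal arm is 3.32·cos68.4° = 1.222 m → τ = 313.8 N·m clockwise.
Person: 48.4×9.8 = 474.3 N at 2.12 m → arm 0.7804 m → τ = 370.1 N·m clockwise.
Wall normal N acts horizontally at the top; its moment arm is the height L sinθ = 6.64·sin68.4° = 6.174 m, counterclockwise.
For rotational equilibrium, N × 6.174 = 683.9, so N = 111 N.

N_wall ≈ 111 N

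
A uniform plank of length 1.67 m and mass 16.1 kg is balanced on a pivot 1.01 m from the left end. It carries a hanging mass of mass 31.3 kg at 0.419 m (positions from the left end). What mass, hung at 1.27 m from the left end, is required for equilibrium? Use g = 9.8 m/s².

m ≈ 82 kg

Choose the pivot (at 1.01 m from the left end) as the axis so the support reaction has zero arm there.
Beam weight: 16.1 × 9.8 = 157.8 N down at 0.835 m → arm 0.175 m, τ = 157.8 × 0.175 = 27.62 N·m counterclockwise.
Hanging mass: 31.3 × 9.8 = 306.7 N down at 0.419 m → arm 0.591 m, τ = 306.7 × 0.591 = 181.3 N·m counterclockwise.
Net moment of known loads = 208.9 N·m counterclockwise.
An unknown mass m at 1.27 m has arm 0.26 m; its moment is m·g·0.26 clockwise.
Στ = 0 ⇒ m × 9.8 × 0.26 = 208.9 ⇒ m = 208.9 / (9.8 × 0.26) = 82 kg.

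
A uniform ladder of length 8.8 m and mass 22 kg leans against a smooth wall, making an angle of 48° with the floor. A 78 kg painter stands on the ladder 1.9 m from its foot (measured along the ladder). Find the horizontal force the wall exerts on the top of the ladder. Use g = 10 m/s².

About the foot of the ladder:
Ladder weight 22×10 = 220 N acts at 4.4 m along the ladder; its horizontal arm is 4.4·cos48° = 2.944 m → τ = 647.7 N·m clockwise.
Painter: 78×10 = 780 N at 1.9 m → arm 1.271 m → τ = 991.4 N·m clockwise.
Wall normal N acts horizontally at the top; its moment arm is the height L sinθ = 8.8·sin48° = 6.54 m, counterclockwise.
Στ = 0 ⇒ N × 6.54 = 1639 ⇒ N = 251 N.

N_wall ≈ 251 N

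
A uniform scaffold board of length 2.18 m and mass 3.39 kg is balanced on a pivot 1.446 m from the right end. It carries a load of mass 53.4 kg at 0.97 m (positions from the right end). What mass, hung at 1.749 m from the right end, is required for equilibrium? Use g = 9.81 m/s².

m ≈ 87.9 kg

Taking torques about the pivot (at 1.446 m from the right end):
Beam weight: 3.39 × 9.81 = 33.26 N down at 1.09 m → arm 0.356 m, τ = 33.26 × 0.356 = 11.84 N·m clockwise.
Load: 53.4 × 9.81 = 523.9 N down at 0.97 m → arm 0.476 m, τ = 523.9 × 0.476 = 249.4 N·m clockwise.
Net moment of known loads = 261.2 N·m clockwise.
An unknown mass m at 1.749 m has arm 0.303 m; its moment is m·g·0.303 counterclockwise.
Balancing moments: m × 9.81 × 0.303 = 261.2, giving m = 261.2 / (9.81 × 0.303) = 87.9 kg.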